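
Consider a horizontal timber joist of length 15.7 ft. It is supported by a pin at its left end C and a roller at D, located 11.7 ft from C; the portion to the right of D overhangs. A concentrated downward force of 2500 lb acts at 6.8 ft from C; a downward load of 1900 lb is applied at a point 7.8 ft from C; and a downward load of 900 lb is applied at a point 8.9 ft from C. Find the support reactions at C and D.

Taking moments about C: D_y·11.7 − 2500·6.8 − 1900·7.8 − 900·8.9 = 0 → D_y = 39830/11.7 = 3404.27 ≈ 3404 lb.
ΣF_y = 0: C_y + 3404.27 − 2500 − 1900 − 900 = 0 → C_y = 1896 lb.
ΣF_x = 0: no horizontal applied forces, so C_x = 0.

C_x = 0, C_y = 1896 lb, D_y = 3404 lb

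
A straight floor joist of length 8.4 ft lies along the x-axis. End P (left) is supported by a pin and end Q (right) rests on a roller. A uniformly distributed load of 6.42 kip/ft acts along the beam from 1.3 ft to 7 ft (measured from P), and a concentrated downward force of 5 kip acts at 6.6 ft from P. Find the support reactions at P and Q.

Resultant of the distributed load: 6.42 × 5.7 = 36.594 kip at 4.15 ft from P.
Taking moments about P: Q_y·8.4 − (6.42·5.7)·4.15 − 5·6.6 = 0 → Q_y = 184.8651/8.4 = 22.0078 ≈ 22.01 kip.
ΣF_y = 0: P_y + 22.0078 − 6.42·5.7 − 5 = 0 → P_y = 19.59 kip.
ΣF_x = 0: no horizontal applied forces, so P_x = 0.

P_x = 0, P_y = 19.59 kip, Q_y = 22.01 kip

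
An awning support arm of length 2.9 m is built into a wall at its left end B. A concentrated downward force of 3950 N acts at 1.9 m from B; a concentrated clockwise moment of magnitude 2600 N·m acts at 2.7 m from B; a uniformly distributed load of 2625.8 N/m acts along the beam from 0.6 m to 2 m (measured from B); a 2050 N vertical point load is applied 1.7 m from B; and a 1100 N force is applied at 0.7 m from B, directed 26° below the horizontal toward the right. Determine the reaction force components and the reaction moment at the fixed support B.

Resultant of the distributed load: 2625.8 × 1.4 = 3676.12 N at 1.3 m from B.
ΣF_x = 0: B_x + 1100·cos26° = 0 → B_x = -988.7 N.
ΣF_y = 0: B_y − 3950 − 2625.8·1.4 − 2050 − 1100·sin26° = 0 → B_y = 10160 N.
ΣM about B: M_B − 3950·1.9 − 2600 − (2625.8·1.4)·1.3 − 2050·1.7 − 1100·sin26°·0.7 = 0 → M_B = 18710 N·m.

B_x = -988.7 N, B_y = 10160 N, M_B = 18710 N·m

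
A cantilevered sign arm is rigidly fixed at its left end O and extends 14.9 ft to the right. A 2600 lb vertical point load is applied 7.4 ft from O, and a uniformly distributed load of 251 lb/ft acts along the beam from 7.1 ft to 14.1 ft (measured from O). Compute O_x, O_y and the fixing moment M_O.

O_x = 0, O_y = 4357 lb, M_O = 37860 lb·ft

Resultant of the distributed load: 251 × 7 = 1757 lb at 10.6 ft from O.
ΣF_x = 0: O_x = 0.
ΣF_y = 0: O_y − 2600 − 251·7 = 0 → O_y = 4357 lb.
ΣM about O: M_O − 2600·7.4 − (251·7)·10.6 = 0 → M_O = 37860 lb·ft.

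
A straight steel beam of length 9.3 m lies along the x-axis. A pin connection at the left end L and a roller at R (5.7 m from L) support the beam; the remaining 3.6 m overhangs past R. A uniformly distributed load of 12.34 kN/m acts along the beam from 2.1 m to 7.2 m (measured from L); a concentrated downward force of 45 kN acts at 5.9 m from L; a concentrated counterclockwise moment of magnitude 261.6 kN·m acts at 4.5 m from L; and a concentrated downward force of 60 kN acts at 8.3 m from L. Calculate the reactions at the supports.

Resultant of the distributed load: 12.34 × 5.1 = 62.934 kN at 4.65 m from L.
Taking moments about L: R_y·5.7 − (12.34·5.1)·4.65 − 45·5.9 + 261.6 − 60·8.3 = 0 → R_y = 794.5431/5.7 = 139.394 ≈ 139.4 kN.
ΣF_y = 0: L_y + 139.394 − 12.34·5.1 − 45 − 60 = 0 → L_y = 28.54 kN.
ΣF_x = 0: no horizontal applied forces, so L_x = 0.

L_x = 0, L_y = 28.54 kN, R_y = 139.4 kN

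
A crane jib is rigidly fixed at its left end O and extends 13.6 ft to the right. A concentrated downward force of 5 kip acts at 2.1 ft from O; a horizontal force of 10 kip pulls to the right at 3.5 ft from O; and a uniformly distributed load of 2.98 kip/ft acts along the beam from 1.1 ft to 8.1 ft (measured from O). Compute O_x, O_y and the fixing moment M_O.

O_x = -10.00 kip, O_y = 25.86 kip, M_O = 106.5 kip·ft

Resultant of the distributed load: 2.98 × 7 = 20.86 kip at 4.6 ft from O.
ΣF_x = 0: O_x + 10 = 0 → O_x = -10.00 kip.
ΣF_y = 0: O_y − 5 − 2.98·7 = 0 → O_y = 25.86 kip.
ΣM about O: M_O − 5·2.1 − (2.98·7)·4.6 = 0 → M_O = 106.5 kip·ft.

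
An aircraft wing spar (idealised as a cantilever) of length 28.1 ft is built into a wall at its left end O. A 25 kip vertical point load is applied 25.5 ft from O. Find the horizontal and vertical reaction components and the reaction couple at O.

ΣF_x = 0: O_x = 0.
ΣF_y = 0: O_y − 25 = 0 → O_y = 25.00 kip.
ΣM about O: M_O − 25·25.5 = 0 → M_O = 637.5 kip·ft.

O_x = 0, O_y = 25.00 kip, M_O = 637.5 kip·ft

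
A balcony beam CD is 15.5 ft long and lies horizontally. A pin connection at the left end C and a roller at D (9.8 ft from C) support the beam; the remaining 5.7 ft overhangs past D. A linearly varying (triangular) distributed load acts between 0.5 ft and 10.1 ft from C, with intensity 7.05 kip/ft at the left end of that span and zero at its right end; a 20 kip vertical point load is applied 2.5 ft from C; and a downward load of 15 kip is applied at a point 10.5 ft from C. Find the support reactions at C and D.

C_x = 0, C_y = 34.89 kip, D_y = 33.95 kip

Resultant of the triangular load: ½ × 7.05 × 9.6 = 33.84 kip, acting at 3.7 ft from C (one-third of the span from the peak).
ΣM about C: D_y·9.8 − (½·7.05·9.6)·3.7 − 20·2.5 − 15·10.5 = 0 → D_y = 332.708/9.8 = 33.9498 ≈ 33.95 kip.
ΣF_y = 0: C_y + 33.9498 − ½·7.05·9.6 − 20 − 15 = 0 → C_y = 34.89 kip.
ΣF_x = 0: no horizontal applied forces, so C_x = 0.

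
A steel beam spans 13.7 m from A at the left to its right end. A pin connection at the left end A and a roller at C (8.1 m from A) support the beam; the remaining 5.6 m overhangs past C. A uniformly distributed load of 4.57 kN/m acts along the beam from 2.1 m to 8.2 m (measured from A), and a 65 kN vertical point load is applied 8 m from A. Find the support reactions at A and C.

Resultant of the distributed load: 4.57 × 6.1 = 27.877 kN at 5.15 m from A.
Taking moments about A: C_y·8.1 − (4.57·6.1)·5.15 − 65·8 = 0 → C_y = 663.56655/8.1 = 81.9218 ≈ 81.92 kN.
ΣF_y = 0: A_y + 81.9218 − 4.57·6.1 − 65 = 0 → A_y = 10.96 kN.
ΣF_x = 0: no horizontal applied forces, so A_x = 0.

A_x = 0, A_y = 10.96 kN, C_y = 81.92 kN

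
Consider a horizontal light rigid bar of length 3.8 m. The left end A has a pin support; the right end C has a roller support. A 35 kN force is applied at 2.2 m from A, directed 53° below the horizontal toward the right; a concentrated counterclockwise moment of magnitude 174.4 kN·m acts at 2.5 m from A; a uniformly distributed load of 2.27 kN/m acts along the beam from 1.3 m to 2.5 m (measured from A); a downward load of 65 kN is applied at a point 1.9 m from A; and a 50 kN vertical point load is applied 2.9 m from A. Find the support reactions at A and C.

A_x = -21.06 kN, A_y = 103.4 kN, C_y = 42.31 kN

Resultant of the distributed load: 2.27 × 1.2 = 2.724 kN at 1.9 m from A.
Taking moments about A: C_y·3.8 − 35·sin53°·2.2 + 174.4 − (2.27·1.2)·1.9 − 65·1.9 − 50·2.9 = 0 → C_y = 160.771/3.8 = 42.3082 ≈ 42.31 kN.
ΣF_y = 0: A_y + 42.3082 − 35·sin53° − 2.27·1.2 − 65 − 50 = 0 → A_y = 103.4 kN.
ΣF_x = 0: A_x + 35·cos53° = 0 → A_x = -21.06 kN.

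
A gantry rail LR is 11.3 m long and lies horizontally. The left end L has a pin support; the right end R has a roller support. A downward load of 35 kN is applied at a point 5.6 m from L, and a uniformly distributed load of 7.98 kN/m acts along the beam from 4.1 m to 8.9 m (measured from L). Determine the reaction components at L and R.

Resultant of the distributed load: 7.98 × 4.8 = 38.304 kN at 6.5 m from L.
ΣM about L: R_y·11.3 − 35·5.6 − (7.98·4.8)·6.5 = 0 → R_y = 444.976/11.3 = 39.3784 ≈ 39.38 kN.
ΣF_y = 0: L_y + 39.3784 − 35 − 7.98·4.8 = 0 → L_y = 33.93 kN.
ΣF_x = 0: no horizontal applied forces, so L_x = 0.

L_x = 0, L_y = 33.93 kN, R_y = 39.38 kN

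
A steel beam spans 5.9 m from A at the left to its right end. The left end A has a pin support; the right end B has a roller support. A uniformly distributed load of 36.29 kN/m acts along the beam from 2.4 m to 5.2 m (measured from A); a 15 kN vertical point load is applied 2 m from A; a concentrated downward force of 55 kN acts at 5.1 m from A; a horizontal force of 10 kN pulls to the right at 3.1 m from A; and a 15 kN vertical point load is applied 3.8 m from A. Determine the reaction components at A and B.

A_x = -10.00 kN, A_y = 58.88 kN, B_y = 127.7 kN

Resultant of the distributed load: 36.29 × 2.8 = 101.612 kN at 3.8 m from A.
Taking moments about A: B_y·5.9 − (36.29·2.8)·3.8 − 15·2 − 55·5.1 − 15·3.8 = 0 → B_y = 753.6256/5.9 = 127.733 ≈ 127.7 kN.
ΣF_y = 0: A_y + 127.733 − 36.29·2.8 − 15 − 55 − 15 = 0 → A_y = 58.88 kN.
ΣF_x = 0: A_x + 10 = 0 → A_x = -10.00 kN.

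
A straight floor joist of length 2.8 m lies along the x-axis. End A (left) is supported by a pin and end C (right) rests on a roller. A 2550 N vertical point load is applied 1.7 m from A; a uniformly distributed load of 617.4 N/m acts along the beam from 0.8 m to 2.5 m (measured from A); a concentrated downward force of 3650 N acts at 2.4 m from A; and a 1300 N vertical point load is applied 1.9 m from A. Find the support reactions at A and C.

A_x = 0, A_y = 2372 N, C_y = 6177 N

Resultant of the distributed load: 617.4 × 1.7 = 1049.58 N at 1.65 m from A.
ΣM about A: C_y·2.8 − 2550·1.7 − (617.4·1.7)·1.65 − 3650·2.4 − 1300·1.9 = 0 → C_y = 17296.807/2.8 = 6177.43 ≈ 6177 N.
ΣF_y = 0: A_y + 6177.43 − 2550 − 617.4·1.7 − 3650 − 1300 = 0 → A_y = 2372 N.
ΣF_x = 0: no horizontal applied forces, so A_x = 0.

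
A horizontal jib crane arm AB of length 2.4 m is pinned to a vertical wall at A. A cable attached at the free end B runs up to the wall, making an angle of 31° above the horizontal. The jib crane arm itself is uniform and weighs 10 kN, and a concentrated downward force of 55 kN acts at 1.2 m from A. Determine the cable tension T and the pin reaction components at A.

ΣM about A: T·sin31°·2.4 − 10·1.2 − 55·1.2 = 0 → T = 78/(2.4·0.515038) = 63.1021 ≈ 63.10 kN.
ΣF_x = 0: A_x − T·cos31° = 0 → A_x = 63.1021 × 0.857167 = 54.09 kN.
ΣF_y = 0: A_y + T·sin31° − 10 − 55 = 0 → A_y = 65 − 63.1021 × 0.515038 = 32.50 kN.

T = 63.10 kN, A_x = 54.09 kN, A_y = 32.50 kN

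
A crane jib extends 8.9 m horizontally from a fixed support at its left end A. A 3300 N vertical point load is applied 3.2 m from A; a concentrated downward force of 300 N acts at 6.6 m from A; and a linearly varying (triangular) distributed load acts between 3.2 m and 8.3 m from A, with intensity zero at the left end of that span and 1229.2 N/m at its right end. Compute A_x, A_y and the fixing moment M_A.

Resultant of the triangular load: ½ × 1229.2 × 5.1 = 3134.46 N, acting at 6.6 m from A (one-third of the span from the peak).
ΣF_x = 0: A_x = 0.
ΣF_y = 0: A_y − 3300 − 300 − ½·1229.2·5.1 = 0 → A_y = 6734 N.
ΣM about A: M_A − 3300·3.2 − 300·6.6 − (½·1229.2·5.1)·6.6 = 0 → M_A = 33230 N·m.

A_x = 0, A_y = 6734 N, M_A = 33230 N·m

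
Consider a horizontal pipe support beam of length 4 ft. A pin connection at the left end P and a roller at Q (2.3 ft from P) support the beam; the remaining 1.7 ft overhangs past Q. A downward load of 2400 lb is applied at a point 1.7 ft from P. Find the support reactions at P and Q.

P_x = 0, P_y = 626.1 lb, Q_y = 1774 lb

ΣM about P: Q_y·2.3 − 2400·1.7 = 0 → Q_y = 4080/2.3 = 1773.91 ≈ 1774 lb.
ΣF_y = 0: P_y + 1773.91 − 2400 = 0 → P_y = 626.1 lb.
ΣF_x = 0: no horizontal applied forces, so P_x = 0.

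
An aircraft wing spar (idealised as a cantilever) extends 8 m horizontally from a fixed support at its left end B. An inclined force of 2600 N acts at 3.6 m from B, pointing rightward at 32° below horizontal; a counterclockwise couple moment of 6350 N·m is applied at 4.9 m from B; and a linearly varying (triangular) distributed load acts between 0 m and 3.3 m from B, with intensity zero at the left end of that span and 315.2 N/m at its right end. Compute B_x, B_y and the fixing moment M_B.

Resultant of the triangular load: ½ × 315.2 × 3.3 = 520.08 N, acting at 2.2 m from B (one-third of the span from the peak).
ΣF_x = 0: B_x + 2600·cos32° = 0 → B_x = -2205 N.
ΣF_y = 0: B_y − 2600·sin32° − ½·315.2·3.3 = 0 → B_y = 1898 N.
ΣM about B: M_B − 2600·sin32°·3.6 + 6350 − (½·315.2·3.3)·2.2 = 0 → M_B = -245.8 N·m.

B_x = -2205 N, B_y = 1898 N, M_B = -245.8 N·m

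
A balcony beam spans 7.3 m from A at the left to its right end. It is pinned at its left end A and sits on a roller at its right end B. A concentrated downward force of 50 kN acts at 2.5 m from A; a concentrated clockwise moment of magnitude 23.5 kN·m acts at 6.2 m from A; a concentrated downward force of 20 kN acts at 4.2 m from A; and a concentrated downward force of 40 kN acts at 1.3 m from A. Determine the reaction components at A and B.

A_x = 0, A_y = 71.03 kN, B_y = 38.97 kN

ΣM about A: B_y·7.3 − 50·2.5 − 23.5 − 20·4.2 − 40·1.3 = 0 → B_y = 284.5/7.3 = 38.9726 ≈ 38.97 kN.
ΣF_y = 0: A_y + 38.9726 − 50 − 20 − 40 = 0 → A_y = 71.03 kN.
ΣF_x = 0: no horizontal applied forces, so A_x = 0.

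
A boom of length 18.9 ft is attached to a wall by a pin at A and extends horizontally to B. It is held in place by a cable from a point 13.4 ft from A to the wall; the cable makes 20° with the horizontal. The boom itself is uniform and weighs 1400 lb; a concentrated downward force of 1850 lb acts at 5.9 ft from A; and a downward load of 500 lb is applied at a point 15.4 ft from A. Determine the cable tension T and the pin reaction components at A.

T = 6948 lb, A_x = 6529 lb, A_y = 1374 lb

ΣM about A: T·sin20°·13.4 − 1400·9.45 − 1850·5.9 − 500·15.4 = 0 → T = 31845/(13.4·0.34202) = 6948.4 ≈ 6948 lb.
ΣF_x = 0: A_x − T·cos20° = 0 → A_x = 6948.4 × 0.939693 = 6529 lb.
ΣF_y = 0: A_y + T·sin20° − 1400 − 1850 − 500 = 0 → A_y = 3750 − 6948.4 × 0.34202 = 1374 lb.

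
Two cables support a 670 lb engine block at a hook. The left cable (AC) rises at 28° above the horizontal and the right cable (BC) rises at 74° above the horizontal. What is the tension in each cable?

ΣF_x = 0: −T_AC·cos28° + T_BC·cos74° = 0 → T_BC = 3.20329·T_AC.
ΣF_y = 0: T_AC·sin28° + T_BC·sin74° = 670.
Substitute: T_AC·(0.469472 + 3.20329·0.961262) = 670 → T_AC = 188.803 ≈ 188.8 lb.
Then T_BC = 3.20329 × 188.803 = 604.8 lb.

T_AC = 188.8 lb, T_BC = 604.8 lb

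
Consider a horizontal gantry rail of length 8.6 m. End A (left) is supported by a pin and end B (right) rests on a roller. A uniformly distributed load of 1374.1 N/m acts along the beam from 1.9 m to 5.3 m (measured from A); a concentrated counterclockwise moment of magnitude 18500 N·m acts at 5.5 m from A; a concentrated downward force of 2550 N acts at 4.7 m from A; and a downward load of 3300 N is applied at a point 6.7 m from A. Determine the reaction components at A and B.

A_x = 0, A_y = 6753 N, B_y = 3769 N

Resultant of the distributed load: 1374.1 × 3.4 = 4671.94 N at 3.6 m from A.
Moments about A: B_y·8.6 − (1374.1·3.4)·3.6 + 18500 − 2550·4.7 − 3300·6.7 = 0 → B_y = 32413.984/8.6 = 3769.07 ≈ 3769 N.
ΣF_y = 0: A_y + 3769.07 − 1374.1·3.4 − 2550 − 3300 = 0 → A_y = 6753 N.
ΣF_x = 0: no horizontal applied forces, so A_x = 0.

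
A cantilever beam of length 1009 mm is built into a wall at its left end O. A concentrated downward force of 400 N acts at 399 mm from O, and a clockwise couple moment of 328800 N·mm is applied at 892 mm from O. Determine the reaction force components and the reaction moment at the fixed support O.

O_x = 0, O_y = 400.0 N, M_O = 488400 N·mm

ΣF_x = 0: O_x = 0.
ΣF_y = 0: O_y − 400 = 0 → O_y = 400.0 N.
ΣM about O: M_O − 400·399 − 328800 = 0 → M_O = 488400 N·mm.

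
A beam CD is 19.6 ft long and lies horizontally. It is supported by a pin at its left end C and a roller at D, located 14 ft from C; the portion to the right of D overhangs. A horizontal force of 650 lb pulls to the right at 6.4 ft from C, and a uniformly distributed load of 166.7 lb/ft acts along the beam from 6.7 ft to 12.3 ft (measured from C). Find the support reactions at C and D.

Resultant of the distributed load: 166.7 × 5.6 = 933.52 lb at 9.5 ft from C.
ΣM about C: D_y·14 − (166.7·5.6)·9.5 = 0 → D_y = 8868.44/14 = 633.46 ≈ 633.5 lb.
ΣF_y = 0: C_y + 633.46 − 166.7·5.6 = 0 → C_y = 300.1 lb.
ΣF_x = 0: C_x + 650 = 0 → C_x = -650.0 lb.

C_x = -650.0 lb, C_y = 300.1 lb, D_y = 633.5 lb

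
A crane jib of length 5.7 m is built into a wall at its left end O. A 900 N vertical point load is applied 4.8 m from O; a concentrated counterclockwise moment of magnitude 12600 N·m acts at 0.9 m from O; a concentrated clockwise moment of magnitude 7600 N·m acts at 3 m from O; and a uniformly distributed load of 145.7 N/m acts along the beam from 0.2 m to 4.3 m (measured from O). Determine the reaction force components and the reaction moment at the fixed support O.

Resultant of the distributed load: 145.7 × 4.1 = 597.37 N at 2.25 m from O.
ΣF_x = 0: O_x = 0.
ΣF_y = 0: O_y − 900 − 145.7·4.1 = 0 → O_y = 1497 N.
ΣM about O: M_O − 900·4.8 + 12600 − 7600 − (145.7·4.1)·2.25 = 0 → M_O = 664.1 N·m.

O_x = 0, O_y = 1497 N, M_O = 664.1 N·m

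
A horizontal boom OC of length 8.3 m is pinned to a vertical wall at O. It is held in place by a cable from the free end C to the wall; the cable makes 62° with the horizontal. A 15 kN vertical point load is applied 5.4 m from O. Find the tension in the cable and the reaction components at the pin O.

ΣM about O: T·sin62°·8.3 − 15·5.4 = 0 → T = 81/(8.3·0.882948) = 11.0528 ≈ 11.05 kN.
ΣF_x = 0: O_x − T·cos62° = 0 → O_x = 11.0528 × 0.469472 = 5.189 kN.
ΣF_y = 0: O_y + T·sin62° − 15 = 0 → O_y = 15 − 11.0528 × 0.882948 = 5.241 kN.

T = 11.05 kN, O_x = 5.189 kN, O_y = 5.241 kN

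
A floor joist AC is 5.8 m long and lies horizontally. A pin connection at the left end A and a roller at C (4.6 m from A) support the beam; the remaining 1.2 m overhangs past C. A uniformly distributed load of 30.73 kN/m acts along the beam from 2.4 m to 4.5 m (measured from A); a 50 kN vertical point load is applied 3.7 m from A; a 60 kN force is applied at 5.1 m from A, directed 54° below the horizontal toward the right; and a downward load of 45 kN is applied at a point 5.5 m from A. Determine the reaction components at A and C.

A_x = -35.27 kN, A_y = 11.84 kN, C_y = 196.2 kN

Resultant of the distributed load: 30.73 × 2.1 = 64.533 kN at 3.45 m from A.
Taking moments about A: C_y·4.6 − (30.73·2.1)·3.45 − 50·3.7 − 60·sin54°·5.1 − 45·5.5 = 0 → C_y = 902.698/4.6 = 196.239 ≈ 196.2 kN.
ΣF_y = 0: A_y + 196.239 − 30.73·2.1 − 50 − 60·sin54° − 45 = 0 → A_y = 11.84 kN.
ΣF_x = 0: A_x + 60·cos54° = 0 → A_x = -35.27 kN.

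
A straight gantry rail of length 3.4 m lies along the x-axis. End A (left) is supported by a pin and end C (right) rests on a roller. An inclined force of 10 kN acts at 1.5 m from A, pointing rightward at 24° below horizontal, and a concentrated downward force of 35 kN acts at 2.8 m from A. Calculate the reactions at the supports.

A_x = -9.135 kN, A_y = 8.449 kN, C_y = 30.62 kN

Moments about A: C_y·3.4 − 10·sin24°·1.5 − 35·2.8 = 0 → C_y = 104.101/3.4 = 30.6179 ≈ 30.62 kN.
ΣF_y = 0: A_y + 30.6179 − 10·sin24° − 35 = 0 → A_y = 8.449 kN.
ΣF_x = 0: A_x + 10·cos24° = 0 → A_x = -9.135 kN.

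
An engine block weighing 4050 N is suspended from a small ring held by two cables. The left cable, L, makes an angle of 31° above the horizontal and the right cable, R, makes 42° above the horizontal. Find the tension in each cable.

ΣF_x = 0: −T_L·cos31° + T_R·cos42° = 0 → T_R = 1.15343·T_L.
ΣF_y = 0: T_L·sin31° + T_R·sin42° = 4050.
Substitute: T_L·(0.515038 + 1.15343·0.669131) = 4050 → T_L = 3147.26 ≈ 3147 N.
Then T_R = 1.15343 × 3147.26 = 3630 N.

T_L = 3147 N, T_R = 3630 N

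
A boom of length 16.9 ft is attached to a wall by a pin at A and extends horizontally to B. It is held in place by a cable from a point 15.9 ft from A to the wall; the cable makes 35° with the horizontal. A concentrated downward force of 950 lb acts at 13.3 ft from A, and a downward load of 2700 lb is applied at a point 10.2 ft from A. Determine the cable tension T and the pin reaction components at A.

T = 4405 lb, A_x = 3609 lb, A_y = 1123 lb

ΣM about A: T·sin35°·15.9 − 950·13.3 − 2700·10.2 = 0 → T = 40175/(15.9·0.573576) = 4405.22 ≈ 4405 lb.
ΣF_x = 0: A_x − T·cos35° = 0 → A_x = 4405.22 × 0.819152 = 3609 lb.
ΣF_y = 0: A_y + T·sin35° − 950 − 2700 = 0 → A_y = 3650 − 4405.22 × 0.573576 = 1123 lb.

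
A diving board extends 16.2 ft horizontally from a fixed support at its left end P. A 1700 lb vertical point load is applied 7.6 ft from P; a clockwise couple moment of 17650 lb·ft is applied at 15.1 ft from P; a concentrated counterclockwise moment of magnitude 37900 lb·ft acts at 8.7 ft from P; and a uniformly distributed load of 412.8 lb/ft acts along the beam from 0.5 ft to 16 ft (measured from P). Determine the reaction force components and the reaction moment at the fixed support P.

P_x = 0, P_y = 8098 lb, M_P = 45460 lb·ft

Resultant of the distributed load: 412.8 × 15.5 = 6398.4 lb at 8.25 ft from P.
ΣF_x = 0: P_x = 0.
ΣF_y = 0: P_y − 1700 − 412.8·15.5 = 0 → P_y = 8098 lb.
ΣM about P: M_P − 1700·7.6 − 17650 + 37900 − (412.8·15.5)·8.25 = 0 → M_P = 45460 lb·ft.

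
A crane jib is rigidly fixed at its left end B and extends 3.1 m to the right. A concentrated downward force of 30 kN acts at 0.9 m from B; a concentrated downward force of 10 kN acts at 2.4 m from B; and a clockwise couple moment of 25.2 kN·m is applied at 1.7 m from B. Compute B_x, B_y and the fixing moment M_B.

ΣF_x = 0: B_x = 0.
ΣF_y = 0: B_y − 30 − 10 = 0 → B_y = 40.00 kN.
ΣM about B: M_B − 30·0.9 − 10·2.4 − 25.2 = 0 → M_B = 76.20 kN·m.

B_x = 0, B_y = 40.00 kN, M_B = 76.20 kN·m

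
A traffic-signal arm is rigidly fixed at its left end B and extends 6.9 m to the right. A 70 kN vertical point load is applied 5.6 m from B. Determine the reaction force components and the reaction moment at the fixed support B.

ΣF_x = 0: B_x = 0.
ΣF_y = 0: B_y − 70 = 0 → B_y = 70.00 kN.
ΣM about B: M_B − 70·5.6 = 0 → M_B = 392.0 kN·m.

B_x = 0, B_y = 70.00 kN, M_B = 392.0 kN·m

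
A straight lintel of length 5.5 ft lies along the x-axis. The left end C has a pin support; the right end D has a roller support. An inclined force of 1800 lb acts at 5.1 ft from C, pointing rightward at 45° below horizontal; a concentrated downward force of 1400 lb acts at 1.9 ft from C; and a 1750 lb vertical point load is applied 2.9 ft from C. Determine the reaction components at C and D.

ΣM about C: D_y·5.5 − 1800·sin45°·5.1 − 1400·1.9 − 1750·2.9 = 0 → D_y = 14226.2/5.5 = 2586.58 ≈ 2587 lb.
ΣF_y = 0: C_y + 2586.58 − 1800·sin45° − 1400 − 1750 = 0 → C_y = 1836 lb.
ΣF_x = 0: C_x + 1800·cos45° = 0 → C_x = -1273 lb.

C_x = -1273 lb, C_y = 1836 lb, D_y = 2587 lb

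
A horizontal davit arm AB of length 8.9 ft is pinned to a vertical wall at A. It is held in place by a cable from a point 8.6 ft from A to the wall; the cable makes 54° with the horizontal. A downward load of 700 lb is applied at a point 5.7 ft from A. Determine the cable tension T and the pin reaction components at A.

T = 573.5 lb, A_x = 337.1 lb, A_y = 236.0 lb

ΣM about A: T·sin54°·8.6 − 700·5.7 = 0 → T = 3990/(8.6·0.809017) = 573.478 ≈ 573.5 lb.
ΣF_x = 0: A_x − T·cos54° = 0 → A_x = 573.478 × 0.587785 = 337.1 lb.
ΣF_y = 0: A_y + T·sin54° − 700 = 0 → A_y = 700 − 573.478 × 0.809017 = 236.0 lb.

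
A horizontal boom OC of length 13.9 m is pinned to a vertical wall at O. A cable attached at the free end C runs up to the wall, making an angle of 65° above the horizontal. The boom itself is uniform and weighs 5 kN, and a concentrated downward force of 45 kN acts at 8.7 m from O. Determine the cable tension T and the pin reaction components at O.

ΣM about O: T·sin65°·13.9 − 5·6.95 − 45·8.7 = 0 → T = 426.25/(13.9·0.906308) = 33.8356 ≈ 33.84 kN.
ΣF_x = 0: O_x − T·cos65° = 0 → O_x = 33.8356 × 0.422618 = 14.30 kN.
ΣF_y = 0: O_y + T·sin65° − 5 − 45 = 0 → O_y = 50 − 33.8356 × 0.906308 = 19.33 kN.

T = 33.84 kN, O_x = 14.30 kN, O_y = 19.33 kN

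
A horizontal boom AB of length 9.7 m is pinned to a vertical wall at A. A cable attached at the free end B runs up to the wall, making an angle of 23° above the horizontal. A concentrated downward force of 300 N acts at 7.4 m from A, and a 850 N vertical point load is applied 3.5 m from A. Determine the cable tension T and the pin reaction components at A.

ΣM about A: T·sin23°·9.7 − 300·7.4 − 850·3.5 = 0 → T = 5195/(9.7·0.390731) = 1370.68 ≈ 1371 N.
ΣF_x = 0: A_x − T·cos23° = 0 → A_x = 1370.68 × 0.920505 = 1262 N.
ΣF_y = 0: A_y + T·sin23° − 300 − 850 = 0 → A_y = 1150 − 1370.68 × 0.390731 = 614.4 N.

T = 1371 N, A_x = 1262 N, A_y = 614.4 N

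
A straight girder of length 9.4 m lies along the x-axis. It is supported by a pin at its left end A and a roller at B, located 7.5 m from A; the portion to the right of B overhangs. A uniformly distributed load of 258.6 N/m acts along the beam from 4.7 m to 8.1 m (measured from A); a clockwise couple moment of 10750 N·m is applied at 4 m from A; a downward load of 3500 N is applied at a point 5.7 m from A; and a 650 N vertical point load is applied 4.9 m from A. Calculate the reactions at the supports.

Resultant of the distributed load: 258.6 × 3.4 = 879.24 N at 6.4 m from A.
Moments about A: B_y·7.5 − (258.6·3.4)·6.4 − 10750 − 3500·5.7 − 650·4.9 = 0 → B_y = 39512.136/7.5 = 5268.28 ≈ 5268 N.
ΣF_y = 0: A_y + 5268.28 − 258.6·3.4 − 3500 − 650 = 0 → A_y = -239.0 N.
ΣF_x = 0: no horizontal applied forces, so A_x = 0.

A_x = 0, A_y = -239.0 N, B_y = 5268 N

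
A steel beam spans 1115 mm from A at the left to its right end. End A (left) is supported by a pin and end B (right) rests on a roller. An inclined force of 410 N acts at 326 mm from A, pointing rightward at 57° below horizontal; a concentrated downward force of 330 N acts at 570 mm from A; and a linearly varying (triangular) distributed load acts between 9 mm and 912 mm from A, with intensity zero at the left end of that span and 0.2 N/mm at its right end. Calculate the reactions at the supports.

A_x = -223.3 N, A_y = 445.4 N, B_y = 318.7 N

Resultant of the triangular load: ½ × 0.2 × 903 = 90.3 N, acting at 611 mm from A (one-third of the span from the peak).
Taking moments about A: B_y·1115 − 410·sin57°·326 − 330·570 − (½·0.2·903)·611 = 0 → B_y = 355370/1115 = 318.717 ≈ 318.7 N.
ΣF_y = 0: A_y + 318.717 − 410·sin57° − 330 − ½·0.2·903 = 0 → A_y = 445.4 N.
ΣF_x = 0: A_x + 410·cos57° = 0 → A_x = -223.3 N.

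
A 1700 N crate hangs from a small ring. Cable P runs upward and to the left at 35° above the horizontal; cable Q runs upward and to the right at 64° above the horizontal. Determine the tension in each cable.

T_P = 754.5 N, T_Q = 1410 N

ΣF_x = 0: −T_P·cos35° + T_Q·cos64° = 0 → T_Q = 1.86863·T_P.
ΣF_y = 0: T_P·sin35° + T_Q·sin64° = 1700.
Substitute: T_P·(0.573576 + 1.86863·0.898794) = 1700 → T_P = 754.52 ≈ 754.5 N.
Then T_Q = 1.86863 × 754.52 = 1410 N.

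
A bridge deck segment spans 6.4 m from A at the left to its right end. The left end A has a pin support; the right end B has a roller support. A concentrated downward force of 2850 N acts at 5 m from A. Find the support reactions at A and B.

Moments about A: B_y·6.4 − 2850·5 = 0 → B_y = 14250/6.4 = 2226.56 ≈ 2227 N.
ΣF_y = 0: A_y + 2226.56 − 2850 = 0 → A_y = 623.4 N.
ΣF_x = 0: no horizontal applied forces, so A_x = 0.

A_x = 0, A_y = 623.4 N, B_y = 2227 N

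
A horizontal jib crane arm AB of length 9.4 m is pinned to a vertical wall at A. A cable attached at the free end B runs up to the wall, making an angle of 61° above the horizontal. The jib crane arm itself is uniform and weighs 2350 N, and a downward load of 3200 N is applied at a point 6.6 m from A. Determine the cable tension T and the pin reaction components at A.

T = 3912 N, A_x = 1897 N, A_y = 2128 N

ΣM about A: T·sin61°·9.4 − 2350·4.7 − 3200·6.6 = 0 → T = 32165/(9.4·0.87462) = 3912.34 ≈ 3912 N.
ΣF_x = 0: A_x − T·cos61° = 0 → A_x = 3912.34 × 0.48481 = 1897 N.
ΣF_y = 0: A_y + T·sin61° − 2350 − 3200 = 0 → A_y = 5550 − 3912.34 × 0.87462 = 2128 N.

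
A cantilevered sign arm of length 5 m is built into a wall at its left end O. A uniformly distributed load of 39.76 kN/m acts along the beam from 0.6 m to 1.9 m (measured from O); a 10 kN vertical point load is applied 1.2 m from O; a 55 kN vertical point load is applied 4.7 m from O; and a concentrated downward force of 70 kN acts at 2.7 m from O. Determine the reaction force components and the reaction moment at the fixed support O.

O_x = 0, O_y = 186.7 kN, M_O = 524.1 kN·m

Resultant of the distributed load: 39.76 × 1.3 = 51.688 kN at 1.25 m from O.
ΣF_x = 0: O_x = 0.
ΣF_y = 0: O_y − 39.76·1.3 − 10 − 55 − 70 = 0 → O_y = 186.7 kN.
ΣM about O: M_O − (39.76·1.3)·1.25 − 10·1.2 − 55·4.7 − 70·2.7 = 0 → M_O = 524.1 kN·m.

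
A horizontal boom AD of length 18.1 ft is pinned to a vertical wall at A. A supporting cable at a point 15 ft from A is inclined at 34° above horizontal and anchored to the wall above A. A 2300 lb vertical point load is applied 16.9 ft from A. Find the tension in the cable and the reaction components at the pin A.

ΣM about A: T·sin34°·15 − 2300·16.9 = 0 → T = 38870/(15·0.559193) = 4634.06 ≈ 4634 lb.
ΣF_x = 0: A_x − T·cos34° = 0 → A_x = 4634.06 × 0.829038 = 3842 lb.
ΣF_y = 0: A_y + T·sin34° − 2300 = 0 → A_y = 2300 − 4634.06 × 0.559193 = -291.3 lb.

T = 4634 lb, A_x = 3842 lb, A_y = -291.3 lb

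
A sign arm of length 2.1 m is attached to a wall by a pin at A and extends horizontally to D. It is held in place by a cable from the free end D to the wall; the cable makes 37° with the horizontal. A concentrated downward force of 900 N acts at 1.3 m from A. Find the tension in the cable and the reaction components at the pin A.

ΣM about A: T·sin37°·2.1 − 900·1.3 = 0 → T = 1170/(2.1·0.601815) = 925.771 ≈ 925.8 N.
ΣF_x = 0: A_x − T·cos37° = 0 → A_x = 925.771 × 0.798636 = 739.4 N.
ΣF_y = 0: A_y + T·sin37° − 900 = 0 → A_y = 900 − 925.771 × 0.601815 = 342.9 N.

T = 925.8 N, A_x = 739.4 N, A_y = 342.9 N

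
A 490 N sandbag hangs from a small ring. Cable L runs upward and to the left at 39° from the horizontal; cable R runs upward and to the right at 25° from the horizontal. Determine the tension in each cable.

ΣF_x = 0: −T_L·cos39° + T_R·cos25° = 0 → T_R = 0.857486·T_L.
ΣF_y = 0: T_L·sin39° + T_R·sin25° = 490.
Substitute: T_L·(0.62932 + 0.857486·0.422618) = 490 → T_L = 494.097 ≈ 494.1 N.
Then T_R = 0.857486 × 494.097 = 423.7 N.

T_L = 494.1 N, T_R = 423.7 N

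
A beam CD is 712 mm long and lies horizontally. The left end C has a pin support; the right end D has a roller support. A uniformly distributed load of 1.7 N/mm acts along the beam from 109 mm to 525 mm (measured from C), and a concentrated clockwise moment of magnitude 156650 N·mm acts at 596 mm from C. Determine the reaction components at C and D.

Resultant of the distributed load: 1.7 × 416 = 707.2 N at 317 mm from C.
ΣM about C: D_y·712 − (1.7·416)·317 − 156650 = 0 → D_y = 380832.4/712 = 534.877 ≈ 534.9 N.
ΣF_y = 0: C_y + 534.877 − 1.7·416 = 0 → C_y = 172.3 N.
ΣF_x = 0: no horizontal applied forces, so C_x = 0.

C_x = 0, C_y = 172.3 N, D_y = 534.9 N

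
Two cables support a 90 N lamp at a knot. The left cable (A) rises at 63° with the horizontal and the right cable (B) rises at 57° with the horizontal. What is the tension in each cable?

T_A = 56.60 N, T_B = 47.18 N

ΣF_x = 0: −T_A·cos63° + T_B·cos57° = 0 → T_B = 0.833562·T_A.
ΣF_y = 0: T_A·sin63° + T_B·sin57° = 90.
Substitute: T_A·(0.891007 + 0.833562·0.838671) = 90 → T_A = 56.6005 ≈ 56.60 N.
Then T_B = 0.833562 × 56.6005 = 47.18 N.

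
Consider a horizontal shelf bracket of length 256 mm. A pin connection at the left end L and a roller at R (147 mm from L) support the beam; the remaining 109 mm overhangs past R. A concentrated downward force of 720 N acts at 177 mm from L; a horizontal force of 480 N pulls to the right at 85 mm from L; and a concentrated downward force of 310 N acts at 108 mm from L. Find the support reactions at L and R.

Moments about L: R_y·147 − 720·177 − 310·108 = 0 → R_y = 160920/147 = 1094.69 ≈ 1095 N.
ΣF_y = 0: L_y + 1094.69 − 720 − 310 = 0 → L_y = -64.69 N.
ΣF_x = 0: L_x + 480 = 0 → L_x = -480.0 N.

L_x = -480.0 N, L_y = -64.69 N, R_y = 1095 N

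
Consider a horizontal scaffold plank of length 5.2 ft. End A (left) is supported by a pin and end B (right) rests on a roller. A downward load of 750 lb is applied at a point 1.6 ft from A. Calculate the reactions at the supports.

ΣM about A: B_y·5.2 − 750·1.6 = 0 → B_y = 1200/5.2 = 230.769 ≈ 230.8 lb.
ΣF_y = 0: A_y + 230.769 − 750 = 0 → A_y = 519.2 lb.
ΣF_x = 0: no horizontal applied forces, so A_x = 0.

A_x = 0, A_y = 519.2 lb, B_y = 230.8 lb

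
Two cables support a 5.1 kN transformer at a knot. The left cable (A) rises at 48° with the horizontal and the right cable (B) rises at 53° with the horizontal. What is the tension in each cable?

ΣF_x = 0: −T_A·cos48° + T_B·cos53° = 0 → T_B = 1.11185·T_A.
ΣF_y = 0: T_A·sin48° + T_B·sin53° = 5.1.
Substitute: T_A·(0.743145 + 1.11185·0.798636) = 5.1 → T_A = 3.12671 ≈ 3.127 kN.
Then T_B = 1.11185 × 3.12671 = 3.476 kN.

T_A = 3.127 kN, T_B = 3.476 kN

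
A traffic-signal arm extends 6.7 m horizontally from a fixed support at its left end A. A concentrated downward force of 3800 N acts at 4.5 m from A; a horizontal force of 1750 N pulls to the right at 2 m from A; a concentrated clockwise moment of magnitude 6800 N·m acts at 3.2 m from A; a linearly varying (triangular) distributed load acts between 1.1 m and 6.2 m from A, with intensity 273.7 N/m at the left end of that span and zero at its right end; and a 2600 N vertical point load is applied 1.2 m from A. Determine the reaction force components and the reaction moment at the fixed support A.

Resultant of the triangular load: ½ × 273.7 × 5.1 = 697.935 N, acting at 2.8 m from A (one-third of the span from the peak).
ΣF_x = 0: A_x + 1750 = 0 → A_x = -1750 N.
ΣF_y = 0: A_y − 3800 − ½·273.7·5.1 − 2600 = 0 → A_y = 7098 N.
ΣM about A: M_A − 3800·4.5 − 6800 − (½·273.7·5.1)·2.8 − 2600·1.2 = 0 → M_A = 28970 N·m.

A_x = -1750 N, A_y = 7098 N, M_A = 28970 N·m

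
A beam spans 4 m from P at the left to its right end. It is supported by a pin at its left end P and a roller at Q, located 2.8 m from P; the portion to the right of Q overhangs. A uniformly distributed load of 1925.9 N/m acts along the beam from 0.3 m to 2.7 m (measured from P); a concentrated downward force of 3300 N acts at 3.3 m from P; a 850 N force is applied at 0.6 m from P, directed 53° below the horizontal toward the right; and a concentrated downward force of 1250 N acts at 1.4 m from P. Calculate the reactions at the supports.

P_x = -511.5 N, P_y = 2715 N, Q_y = 7136 N

Resultant of the distributed load: 1925.9 × 2.4 = 4622.16 N at 1.5 m from P.
Taking moments about P: Q_y·2.8 − (1925.9·2.4)·1.5 − 3300·3.3 − 850·sin53°·0.6 − 1250·1.4 = 0 → Q_y = 19980.5/2.8 = 7135.89 ≈ 7136 N.
ΣF_y = 0: P_y + 7135.89 − 1925.9·2.4 − 3300 − 850·sin53° − 1250 = 0 → P_y = 2715 N.
ΣF_x = 0: P_x + 850·cos53° = 0 → P_x = -511.5 N.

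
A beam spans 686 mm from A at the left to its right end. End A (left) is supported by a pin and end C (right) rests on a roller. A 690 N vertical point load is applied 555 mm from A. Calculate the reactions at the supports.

A_x = 0, A_y = 131.8 N, C_y = 558.2 N

Moments about A: C_y·686 − 690·555 = 0 → C_y = 382950/686 = 558.236 ≈ 558.2 N.
ΣF_y = 0: A_y + 558.236 − 690 = 0 → A_y = 131.8 N.
ΣF_x = 0: no horizontal applied forces, so A_x = 0.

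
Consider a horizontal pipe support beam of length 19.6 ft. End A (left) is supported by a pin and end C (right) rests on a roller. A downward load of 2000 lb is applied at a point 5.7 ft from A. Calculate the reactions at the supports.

A_x = 0, A_y = 1418 lb, C_y = 581.6 lb

Moments about A: C_y·19.6 − 2000·5.7 = 0 → C_y = 11400/19.6 = 581.633 ≈ 581.6 lb.
ΣF_y = 0: A_y + 581.633 − 2000 = 0 → A_y = 1418 lb.
ΣF_x = 0: no horizontal applied forces, so A_x = 0.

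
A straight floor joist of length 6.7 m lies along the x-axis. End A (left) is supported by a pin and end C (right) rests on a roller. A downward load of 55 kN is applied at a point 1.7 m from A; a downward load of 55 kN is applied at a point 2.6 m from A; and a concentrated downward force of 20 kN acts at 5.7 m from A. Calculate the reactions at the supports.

Taking moments about A: C_y·6.7 − 55·1.7 − 55·2.6 − 20·5.7 = 0 → C_y = 350.5/6.7 = 52.3134 ≈ 52.31 kN.
ΣF_y = 0: A_y + 52.3134 − 55 − 55 − 20 = 0 → A_y = 77.69 kN.
ΣF_x = 0: no horizontal applied forces, so A_x = 0.

A_x = 0, A_y = 77.69 kN, C_y = 52.31 kN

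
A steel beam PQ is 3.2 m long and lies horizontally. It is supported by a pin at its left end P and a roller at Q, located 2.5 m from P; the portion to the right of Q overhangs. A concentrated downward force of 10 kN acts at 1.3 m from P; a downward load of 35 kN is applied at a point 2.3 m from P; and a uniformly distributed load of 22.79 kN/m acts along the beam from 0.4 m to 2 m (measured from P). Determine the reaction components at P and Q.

P_x = 0, P_y = 26.56 kN, Q_y = 54.90 kN

Resultant of the distributed load: 22.79 × 1.6 = 36.464 kN at 1.2 m from P.
Moments about P: Q_y·2.5 − 10·1.3 − 35·2.3 − (22.79·1.6)·1.2 = 0 → Q_y = 137.2568/2.5 = 54.9027 ≈ 54.90 kN.
ΣF_y = 0: P_y + 54.9027 − 10 − 35 − 22.79·1.6 = 0 → P_y = 26.56 kN.
ΣF_x = 0: no horizontal applied forces, so P_x = 0.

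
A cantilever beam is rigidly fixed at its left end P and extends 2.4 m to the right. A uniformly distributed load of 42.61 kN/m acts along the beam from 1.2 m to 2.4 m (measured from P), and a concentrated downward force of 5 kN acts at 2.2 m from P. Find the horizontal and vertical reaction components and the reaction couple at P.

Resultant of the distributed load: 42.61 × 1.2 = 51.132 kN at 1.8 m from P.
ΣF_x = 0: P_x = 0.
ΣF_y = 0: P_y − 42.61·1.2 − 5 = 0 → P_y = 56.13 kN.
ΣM about P: M_P − (42.61·1.2)·1.8 − 5·2.2 = 0 → M_P = 103.0 kN·m.

P_x = 0, P_y = 56.13 kN, M_P = 103.0 kN·m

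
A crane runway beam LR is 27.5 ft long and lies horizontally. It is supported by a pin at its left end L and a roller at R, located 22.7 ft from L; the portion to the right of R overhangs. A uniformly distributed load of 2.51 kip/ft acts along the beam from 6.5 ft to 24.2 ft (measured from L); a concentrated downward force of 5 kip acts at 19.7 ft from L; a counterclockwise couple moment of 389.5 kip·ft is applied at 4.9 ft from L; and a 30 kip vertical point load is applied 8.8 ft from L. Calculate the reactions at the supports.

Resultant of the distributed load: 2.51 × 17.7 = 44.427 kip at 15.35 ft from L.
Moments about L: R_y·22.7 − (2.51·17.7)·15.35 − 5·19.7 + 389.5 − 30·8.8 = 0 → R_y = 654.95445/22.7 = 28.8526 ≈ 28.85 kip.
ΣF_y = 0: L_y + 28.8526 − 2.51·17.7 − 5 − 30 = 0 → L_y = 50.57 kip.
ΣF_x = 0: no horizontal applied forces, so L_x = 0.

L_x = 0, L_y = 50.57 kip, R_y = 28.85 kip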